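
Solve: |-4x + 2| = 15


An absolute value equation |expr| = 15 gives two cases:
Case 1: -4x + 2 = 15
  -4x = 13, so x = -13/4
Case 2: -4x + 2 = -15
  -4x = -17, so x = 17/4

x = -13/4, x = 17/4


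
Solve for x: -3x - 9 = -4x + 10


Starting with: -3x - 9 = -4x + 10
Move all x terms to left: (-3 + 4)x = 10 + 9
Simplify: x = 19
Divide both sides by 1: x = 19

x = 19


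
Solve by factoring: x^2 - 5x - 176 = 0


We need two numbers that multiply to -176 and add to -5.
Those numbers are 11 and -16 (since 11 * (-16) = -176 and 11 + (-16) = -5).
So x^2 - 5x - 176 = (x + 11)(x - 16) = 0
Setting each factor to zero: x = -11 or x = 16

x = -11, x = 16


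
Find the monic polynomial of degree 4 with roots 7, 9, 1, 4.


A monic polynomial with roots 7, 9, 1, 4 is:
p(x) = (x - 7)(x - 9)(x - 1)(x - 4)
After multiplying by (x - 7): x - 7
After multiplying by (x - 9): x^2 - 16x + 63
After multiplying by (x - 1): x^3 - 17x^2 + 79x - 63
After multiplying by (x - 4): x^4 - 21x^3 + 147x^2 - 379x + 252

x^4 - 21x^3 + 147x^2 - 379x + 252


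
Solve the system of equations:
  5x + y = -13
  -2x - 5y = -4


Using Cramer's rule:
Determinant D = (5)(-5) - (-2)(1) = -25 + 2 = -23
Dx = (-13)(-5) - (-4)(1) = 65 + 4 = 69
Dy = (5)(-4) - (-2)(-13) = -20 - 26 = -46
x = Dx/D = 69/-23 = -3
y = Dy/D = -46/-23 = 2

x = -3, y = 2


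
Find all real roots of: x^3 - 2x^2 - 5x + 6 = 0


Let p(x) = x^3 - 2x^2 - 5x + 6. By the rational root theorem (leading coefficient 1), any rational root is an integer divisor of 6: try ±1, ±2, ... in turn.
Test x = 1: value = 0 ✓, so (x - 1) is a factor.
Synthetic division by (x - 1): bring down 1; 1(1) - 2 = -1; (-1)(1) - 5 = -6; (-6)(1) + 6 = 0 → quotient x^2 - x - 6, remainder 0.
Solve the quadratic x^2 - x - 6 = 0: discriminant = (-1)^2 - 4(1)(-6) = 1 + 24 = 25.
sqrt(25) = 5, so x = (1 ± 5)/2: x = 3 or x = -2.

x = -2, x = 1, x = 3


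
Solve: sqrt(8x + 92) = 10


Square both sides: 8x + 92 = 10^2 = 100
8x = 100 - 92 = 8
x = 1
Check: sqrt(8*1 + 92) = sqrt(100) = 10 ✓

x = 1


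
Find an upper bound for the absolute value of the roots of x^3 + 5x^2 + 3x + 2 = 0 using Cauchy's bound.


Cauchy's bound: all roots r satisfy |r| <= 1 + max(|a_i/a_n|) for i = 0,...,n-1
where a_n is the leading coefficient.

Coefficients: [1, 5, 3, 2]
Leading coefficient a_n = 1
Ratios |a_i/a_n|: 5, 3, 2
Maximum ratio: 5
Cauchy's bound: |r| <= 1 + 5 = 6

Upper bound = 6


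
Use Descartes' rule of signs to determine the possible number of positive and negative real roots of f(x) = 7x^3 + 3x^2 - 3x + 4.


Descartes' rule of signs:

For positive roots, count sign changes in f(x) = 7x^3 + 3x^2 - 3x + 4:
Signs of coefficients: +, +, -, +
Number of sign changes: 2
Possible positive real roots: 2, 0

For negative roots, examine f(-x) = -7x^3 + 3x^2 + 3x + 4:
Signs of coefficients: -, +, +, +
Number of sign changes: 1
Possible negative real roots: 1

Positive roots: 2 or 0; Negative roots: 1


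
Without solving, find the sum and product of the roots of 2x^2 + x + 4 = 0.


By Vieta's formulas for ax^2 + bx + c = 0:
  Sum of roots = -b/a
  Product of roots = c/a

Here a = 2, b = 1, c = 4
Sum = -(1)/2 = -1/2
Product = 4/2 = 2

Sum = -1/2, Product = 2


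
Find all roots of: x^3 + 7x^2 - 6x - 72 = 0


Let p(x) = x^3 + 7x^2 - 6x - 72. By the rational root theorem (leading coefficient 1), any rational root is an integer divisor of 72: try ±1, ±2, ... in turn.
Test x = 1: value = -70 ≠ 0.
Test x = -1: value = -60 ≠ 0.
Test x = 2: value = -48 ≠ 0.
Test x = -2: value = -40 ≠ 0.
Test x = 3: value = 0 ✓, so (x - 3) is a factor.
Synthetic division by (x - 3): bring down 1; 1(3) + 7 = 10; 10(3) - 6 = 24; 24(3) - 72 = 0 → quotient x^2 + 10x + 24, remainder 0.
Solve the quadratic x^2 + 10x + 24 = 0: discriminant = 10^2 - 4(1)(24) = 100 - 96 = 4.
sqrt(4) = 2, so x = (-10 ± 2)/2: x = -4 or x = -6.
Collecting all roots found:

x = -6, x = -4, x = 3


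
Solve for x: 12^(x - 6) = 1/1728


Express both sides with the same base.
1/1728 = 12^(-3)
Since the bases match, equate exponents: x - 6 = -3
So x = -3 - (-6) = 3

x = 3


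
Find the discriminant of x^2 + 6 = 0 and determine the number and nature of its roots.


For ax^2 + bx + c = 0, discriminant D = b^2 - 4ac
Here a = 1, b = 0, c = 6
D = (0)^2 - 4(1)(6) = 0 - 24 = -24

D = -24 < 0
The equation has no real roots (2 complex conjugate roots).

Discriminant = -24, no real roots (2 complex conjugate roots)


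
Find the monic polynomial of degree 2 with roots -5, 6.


A monic polynomial with roots -5, 6 is:
p(x) = (x + 5)(x - 6)
After multiplying by (x + 5): x + 5
After multiplying by (x - 6): x^2 - x - 30

x^2 - x - 30


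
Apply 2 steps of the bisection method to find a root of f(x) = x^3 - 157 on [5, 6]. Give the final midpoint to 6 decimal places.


f(x) = x^3 - 157
f(5) = -32 < 0
f(6) = 59 > 0

Step 1: midpoint = (5.000000 + 6.000000)/2 = 5.500000
  f(5.500000) = 9.375000
  f(mid) > 0, so root is in [5.000000, 5.500000]

Step 2: midpoint = (5.000000 + 5.500000)/2 = 5.250000
  f(5.250000) = -12.296875
  f(mid) < 0, so root is in [5.250000, 5.500000]

midpoint = 5.250000


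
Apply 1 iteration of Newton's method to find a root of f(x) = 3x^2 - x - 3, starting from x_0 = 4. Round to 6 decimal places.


Newton's method: x_(n+1) = x_n - f(x_n)/f'(x_n)
f(x) = 3x^2 - x - 3
f'(x) = 6x - 1

Iteration 1:
  f(4.000000) = 41.000000
  f'(4.000000) = 23.000000
  x_1 = 4.000000 - (41.000000)/(23.000000) = 2.217391

x_1 = 2.217391


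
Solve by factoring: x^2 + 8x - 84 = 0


We need two numbers that multiply to -84 and add to 8.
Those numbers are -6 and 14 (since (-6) * 14 = -84 and (-6) + 14 = 8).
So x^2 + 8x - 84 = (x - 6)(x + 14) = 0
Setting each factor to zero: x = 6 or x = -14

x = -14, x = 6


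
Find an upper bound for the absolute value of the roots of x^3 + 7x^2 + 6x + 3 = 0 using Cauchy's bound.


Cauchy's bound: all roots r satisfy |r| <= 1 + max(|a_i/a_n|) for i = 0,...,n-1
where a_n is the leading coefficient.

Coefficients: [1, 7, 6, 3]
Leading coefficient a_n = 1
Ratios |a_i/a_n|: 7, 6, 3
Maximum ratio: 7
Cauchy's bound: |r| <= 1 + 7 = 8

Upper bound = 8


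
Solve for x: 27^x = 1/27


Express both sides with the same base.
1/27 = 27^(-1)
Since the bases match: x = -1

x = -1


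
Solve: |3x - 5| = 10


An absolute value equation |expr| = 10 gives two cases:
Case 1: 3x - 5 = 10
  3x = 15, so x = 5
Case 2: 3x - 5 = -10
  3x = -5, so x = -5/3

x = -5/3, x = 5


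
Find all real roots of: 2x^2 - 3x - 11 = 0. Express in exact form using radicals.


Using the quadratic formula: x = (-b ± sqrt(b^2 - 4ac)) / (2a)
Here a = 2, b = -3, c = -11
Discriminant = b^2 - 4ac = (-3)^2 - 4(2)(-11) = 9 + 88 = 97
Since discriminant = 97 > 0, there are two real roots.
x = (3 ± sqrt(97)) / 4
Numerically: x ≈ 3.2122 or x ≈ -1.7122

x = (3 + sqrt(97)) / 4 or x = (3 - sqrt(97)) / 4


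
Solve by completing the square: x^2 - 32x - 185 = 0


Start: x^2 - 32x - 185 = 0
Move constant: x^2 - 32x = 185
Half of -32 is -16, squared is 256
Add 256 to both sides: x^2 - 32x + 256 = 441
(x - 16)^2 = 441
x - 16 = ±21
x = 16 + 21 = 37 or x = 16 - 21 = -5

x = -5, x = 37


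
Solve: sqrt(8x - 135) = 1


Square both sides: 8x - 135 = 1^2 = 1
8x = 1 + 135 = 136
x = 17
Check: sqrt(8*17 - 135) = sqrt(1) = 1 ✓

x = 17


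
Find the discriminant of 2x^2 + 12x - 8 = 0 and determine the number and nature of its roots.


For ax^2 + bx + c = 0, discriminant D = b^2 - 4ac
Here a = 2, b = 12, c = -8
D = (12)^2 - 4(2)(-8) = 144 + 64 = 208

D = 208 > 0 but not a perfect square
The equation has 2 distinct real irrational roots.

Discriminant = 208, 2 distinct real irrational roots


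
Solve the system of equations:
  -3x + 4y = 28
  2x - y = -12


Using Cramer's rule:
Determinant D = (-3)(-1) - (2)(4) = 3 - 8 = -5
Dx = (28)(-1) - (-12)(4) = -28 + 48 = 20
Dy = (-3)(-12) - (2)(28) = 36 - 56 = -20
x = Dx/D = 20/-5 = -4
y = Dy/D = -20/-5 = 4

x = -4, y = 4


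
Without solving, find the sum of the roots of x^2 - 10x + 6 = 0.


By Vieta's formulas for ax^2 + bx + c = 0:
  Sum of roots = -b/a
  Product of roots = c/a

Here a = 1, b = -10, c = 6
Sum = -(-10)/1 = 10
Product = 6/1 = 6

Sum = 10


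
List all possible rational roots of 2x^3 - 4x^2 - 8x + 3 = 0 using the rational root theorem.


Rational root theorem: possible roots are ±p/q where:
  p divides the constant term (3): p ∈ {1, 3}
  q divides the leading coefficient (2): q ∈ {1, 2}

All possible rational roots: -3, -3/2, -1, -1/2, 1/2, 1, 3/2, 3

-3, -3/2, -1, -1/2, 1/2, 1, 3/2, 3


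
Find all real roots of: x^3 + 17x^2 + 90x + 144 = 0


Let p(x) = x^3 + 17x^2 + 90x + 144. By the rational root theorem (leading coefficient 1), any rational root is an integer divisor of 144: try ±1, ±2, ... in turn.
Test x = 1: value = 252 ≠ 0.
Test x = -1: value = 70 ≠ 0.
Test x = 2: value = 400 ≠ 0.
Test x = -2: value = 24 ≠ 0.
Test x = 3: value = 594 ≠ 0.
Test x = -3: value = 0 ✓, so (x + 3) is a factor.
Synthetic division by (x + 3): bring down 1; 1(-3) + 17 = 14; 14(-3) + 90 = 48; 48(-3) + 144 = 0 → quotient x^2 + 14x + 48, remainder 0.
Solve the quadratic x^2 + 14x + 48 = 0: discriminant = 14^2 - 4(1)(48) = 196 - 192 = 4.
sqrt(4) = 2, so x = (-14 ± 2)/2: x = -6 or x = -8.

x = -8, x = -6, x = -3


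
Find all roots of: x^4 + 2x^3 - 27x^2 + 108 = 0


Let p(x) = x^4 + 2x^3 - 27x^2 + 108. By the rational root theorem (leading coefficient 1), any rational root is an integer divisor of 108: try ±1, ±2, ... in turn.
Test x = 1: value = 84 ≠ 0.
Test x = -1: value = 80 ≠ 0.
Test x = 2: value = 32 ≠ 0.
Test x = -2: value = 0 ✓, so (x + 2) is a factor.
Synthetic division by (x + 2): bring down 1; 1(-2) + 2 = 0; 0(-2) - 27 = -27; (-27)(-2) + 0 = 54; 54(-2) + 108 = 0 → quotient x^3 - 27x + 54, remainder 0.
Continue with the quotient x^3 - 27x + 54 (candidates must divide 54; re-test x = -2 first in case it repeats).
Test x = -2: value = 100 ≠ 0.
Test x = 3: value = 0 ✓, so (x - 3) is a factor.
Synthetic division by (x - 3): bring down 1; 1(3) + 0 = 3; 3(3) - 27 = -18; (-18)(3) + 54 = 0 → quotient x^2 + 3x - 18, remainder 0.
Solve the quadratic x^2 + 3x - 18 = 0: discriminant = 3^2 - 4(1)(-18) = 9 + 72 = 81.
sqrt(81) = 9, so x = (-3 ± 9)/2: x = 3 or x = -6.
Collecting all roots found:

x = -6, x = -2, x = 3 (multiplicity 2)


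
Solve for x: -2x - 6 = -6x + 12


Starting with: -2x - 6 = -6x + 12
Move all x terms to left: (-2 + 6)x = 12 + 6
Simplify: 4x = 18
Divide both sides by 4: x = 9/2

x = 9/2


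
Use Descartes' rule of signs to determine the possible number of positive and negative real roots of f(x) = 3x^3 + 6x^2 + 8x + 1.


Descartes' rule of signs:

For positive roots, count sign changes in f(x) = 3x^3 + 6x^2 + 8x + 1:
Signs of coefficients: +, +, +, +
Number of sign changes: 0
Possible positive real roots: 0

For negative roots, examine f(-x) = -3x^3 + 6x^2 - 8x + 1:
Signs of coefficients: -, +, -, +
Number of sign changes: 3
Possible negative real roots: 3, 1

Positive roots: 0; Negative roots: 3 or 1


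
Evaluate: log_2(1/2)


We need the exponent such that 2^? = 1/2
2^(-1) = 1/2^1 = 1/2
Therefore log_2(1/2) = -1

-1


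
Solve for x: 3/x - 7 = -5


Subtract -7 from both sides: 3/x = 2
Multiply both sides by x: 3 = 2 * x
Divide by 2: x = 3/2

x = 3/2


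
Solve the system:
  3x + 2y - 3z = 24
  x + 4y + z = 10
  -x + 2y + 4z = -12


Using Cramer's rule. Expand each determinant along the first row.
D  = 3*[4*4 - 1*2] - 2*[1*4 - 1*(-1)] + (-3)*[1*2 - 4*(-1)]
  = 3*(14) - 2*(5) + (-3)*(6) = 14
Dx = 24*[4*4 - 1*2] - 2*[10*4 - 1*(-12)] + (-3)*[10*2 - 4*(-12)]
  = 24*(14) - 2*(52) + (-3)*(68) = 28
Dy = 3*[10*4 - 1*(-12)] - 24*[1*4 - 1*(-1)] + (-3)*[1*(-12) - 10*(-1)]
  = 3*(52) - 24*(5) + (-3)*(-2) = 42
Dz = 3*[4*(-12) - 10*2] - 2*[1*(-12) - 10*(-1)] + 24*[1*2 - 4*(-1)]
  = 3*(-68) - 2*(-2) + 24*(6) = -56
x = Dx/D = 28/14 = 2, y = Dy/D = 42/14 = 3, z = Dz/D = -56/14 = -4
Check eq1: (3)(2) + (2)(3) + (-3)(-4) = 24 = 24 ✓
Check eq2: (1)(2) + (4)(3) + (1)(-4) = 10 = 10 ✓
Check eq3: (-1)(2) + (2)(3) + (4)(-4) = -12 = -12 ✓

x = 2, y = 3, z = -4


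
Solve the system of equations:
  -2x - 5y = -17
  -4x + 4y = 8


Using Cramer's rule:
Determinant D = (-2)(4) - (-4)(-5) = -8 - 20 = -28
Dx = (-17)(4) - (8)(-5) = -68 + 40 = -28
Dy = (-2)(8) - (-4)(-17) = -16 - 68 = -84
x = Dx/D = -28/-28 = 1
y = Dy/D = -84/-28 = 3

x = 1, y = 3


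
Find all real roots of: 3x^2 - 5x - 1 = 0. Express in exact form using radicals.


Using the quadratic formula: x = (-b ± sqrt(b^2 - 4ac)) / (2a)
Here a = 3, b = -5, c = -1
Discriminant = b^2 - 4ac = (-5)^2 - 4(3)(-1) = 25 + 12 = 37
Since discriminant = 37 > 0, there are two real roots.
x = (5 ± sqrt(37)) / 6
Numerically: x ≈ 1.8471 or x ≈ -0.1805

x = (5 + sqrt(37)) / 6 or x = (5 - sqrt(37)) / 6


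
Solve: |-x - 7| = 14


An absolute value equation |expr| = 14 gives two cases:
Case 1: -x - 7 = 14
  -x = 21, so x = -21
Case 2: -x - 7 = -14
  -x = -7, so x = 7

x = -21, x = 7


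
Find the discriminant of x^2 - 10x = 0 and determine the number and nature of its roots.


For ax^2 + bx + c = 0, discriminant D = b^2 - 4ac
Here a = 1, b = -10, c = 0
D = (-10)^2 - 4(1)(0) = 100 - 0 = 100

D = 100 > 0 and is a perfect square (sqrt = 10)
The equation has 2 distinct real rational roots.

Discriminant = 100, 2 distinct real rational roots


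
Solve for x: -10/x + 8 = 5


Subtract 8 from both sides: -10/x = -3
Multiply both sides by x: -10 = -3 * x
Divide by -3: x = 10/3

x = 10/3


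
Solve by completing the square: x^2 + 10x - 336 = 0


Start: x^2 + 10x - 336 = 0
Move constant: x^2 + 10x = 336
Half of 10 is 5, squared is 25
Add 25 to both sides: x^2 + 10x + 25 = 361
(x + 5)^2 = 361
x + 5 = ±19
x = -5 + 19 = 14 or x = -5 - 19 = -24

x = -24, x = 14


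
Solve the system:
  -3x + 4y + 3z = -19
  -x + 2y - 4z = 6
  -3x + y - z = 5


Using Cramer's rule. Expand each determinant along the first row.
D  = (-3)*[2*(-1) - (-4)*1] - 4*[(-1)*(-1) - (-4)*(-3)] + 3*[(-1)*1 - 2*(-3)]
  = (-3)*(2) - 4*(-11) + 3*(5) = 53
Dx = (-19)*[2*(-1) - (-4)*1] - 4*[6*(-1) - (-4)*5] + 3*[6*1 - 2*5]
  = (-19)*(2) - 4*(14) + 3*(-4) = -106
Dy = (-3)*[6*(-1) - (-4)*5] - (-19)*[(-1)*(-1) - (-4)*(-3)] + 3*[(-1)*5 - 6*(-3)]
  = (-3)*(14) - (-19)*(-11) + 3*(13) = -212
Dz = (-3)*[2*5 - 6*1] - 4*[(-1)*5 - 6*(-3)] + (-19)*[(-1)*1 - 2*(-3)]
  = (-3)*(4) - 4*(13) + (-19)*(5) = -159
x = Dx/D = -106/53 = -2, y = Dy/D = -212/53 = -4, z = Dz/D = -159/53 = -3
Check eq1: (-3)(-2) + (4)(-4) + (3)(-3) = -19 = -19 ✓
Check eq2: (-1)(-2) + (2)(-4) + (-4)(-3) = 6 = 6 ✓
Check eq3: (-3)(-2) + (1)(-4) + (-1)(-3) = 5 = 5 ✓

x = -2, y = -4, z = -3


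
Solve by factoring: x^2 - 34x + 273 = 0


We need two numbers that multiply to 273 and add to -34.
Those numbers are -13 and -21 (since (-13) * (-21) = 273 and (-13) + (-21) = -34).
So x^2 - 34x + 273 = (x - 13)(x - 21) = 0
Setting each factor to zero: x = 13 or x = 21

x = 13, x = 21


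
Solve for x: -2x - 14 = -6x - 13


Starting with: -2x - 14 = -6x - 13
Move all x terms to left: (-2 + 6)x = -13 + 14
Simplify: 4x = 1
Divide both sides by 4: x = 1/4

x = 1/4


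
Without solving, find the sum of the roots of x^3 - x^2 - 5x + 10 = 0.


By Vieta's formulas for x^3 + bx^2 + cx + d = 0:
  r1 + r2 + r3 = -b/a = 1
  r1*r2 + r1*r3 + r2*r3 = c/a = -5
  r1*r2*r3 = -d/a = -10


Sum = 1


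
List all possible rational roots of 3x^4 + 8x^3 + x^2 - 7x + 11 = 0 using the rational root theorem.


Rational root theorem: possible roots are ±p/q where:
  p divides the constant term (11): p ∈ {1, 11}
  q divides the leading coefficient (3): q ∈ {1, 3}

All possible rational roots: -11, -11/3, -1, -1/3, 1/3, 1, 11/3, 11

-11, -11/3, -1, -1/3, 1/3, 1, 11/3, 11


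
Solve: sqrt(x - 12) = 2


Square both sides: x - 12 = 2^2 = 4
x = 4 + 12 = 16
x = 16
Check: sqrt(1*16 - 12) = sqrt(4) = 2 ✓

x = 16


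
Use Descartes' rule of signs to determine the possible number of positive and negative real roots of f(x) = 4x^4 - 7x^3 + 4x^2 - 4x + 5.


Descartes' rule of signs:

For positive roots, count sign changes in f(x) = 4x^4 - 7x^3 + 4x^2 - 4x + 5:
Signs of coefficients: +, -, +, -, +
Number of sign changes: 4
Possible positive real roots: 4, 2, 0

For negative roots, examine f(-x) = 4x^4 + 7x^3 + 4x^2 + 4x + 5:
Signs of coefficients: +, +, +, +, +
Number of sign changes: 0
Possible negative real roots: 0

Positive roots: 4 or 2 or 0; Negative roots: 0


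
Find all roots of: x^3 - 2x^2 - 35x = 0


The constant term is 0, so x = 0 is a root. Factor out x:
  x^2 - 2x - 35 = 0
Solve the quadratic x^2 - 2x - 35 = 0: discriminant = (-2)^2 - 4(1)(-35) = 4 + 140 = 144.
sqrt(144) = 12, so x = (2 ± 12)/2: x = 7 or x = -5.
Collecting all roots found:

x = -5, x = 0, x = 7


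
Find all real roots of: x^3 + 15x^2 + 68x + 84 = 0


Let p(x) = x^3 + 15x^2 + 68x + 84. By the rational root theorem (leading coefficient 1), any rational root is an integer divisor of 84: try ±1, ±2, ... in turn.
Test x = 1: value = 168 ≠ 0.
Test x = -1: value = 30 ≠ 0.
Test x = 2: value = 288 ≠ 0.
Test x = -2: value = 0 ✓, so (x + 2) is a factor.
Synthetic division by (x + 2): bring down 1; 1(-2) + 15 = 13; 13(-2) + 68 = 42; 42(-2) + 84 = 0 → quotient x^2 + 13x + 42, remainder 0.
Solve the quadratic x^2 + 13x + 42 = 0: discriminant = 13^2 - 4(1)(42) = 169 - 168 = 1.
sqrt(1) = 1, so x = (-13 ± 1)/2: x = -6 or x = -7.

x = -7, x = -6, x = -2


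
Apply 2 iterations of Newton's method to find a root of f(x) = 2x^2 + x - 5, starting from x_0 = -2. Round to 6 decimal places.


Newton's method: x_(n+1) = x_n - f(x_n)/f'(x_n)
f(x) = 2x^2 + x - 5
f'(x) = 4x + 1

Iteration 1:
  f(-2.000000) = 1.000000
  f'(-2.000000) = -7.000000
  x_1 = -2.000000 - (1.000000)/(-7.000000) = -1.857143

Iteration 2:
  f(-1.857143) = 0.040816
  f'(-1.857143) = -6.428571
  x_2 = -1.857143 - (0.040816)/(-6.428571) = -1.850794

x_2 = -1.850794


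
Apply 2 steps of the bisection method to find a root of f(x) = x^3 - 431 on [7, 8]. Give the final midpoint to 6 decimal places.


f(x) = x^3 - 431
f(7) = -88 < 0
f(8) = 81 > 0

Step 1: midpoint = (7.000000 + 8.000000)/2 = 7.500000
  f(7.500000) = -9.125000
  f(mid) < 0, so root is in [7.500000, 8.000000]

Step 2: midpoint = (7.500000 + 8.000000)/2 = 7.750000
  f(7.750000) = 34.484375
  f(mid) > 0, so root is in [7.500000, 7.750000]

midpoint = 7.750000


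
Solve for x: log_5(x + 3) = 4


Convert to exponential form: x + 3 = 5^4 = 625
x = 625 - 3 = 622
Check: log_5(622 + 3) = log_5(625) = log_5(625) = 4 ✓

x = 622


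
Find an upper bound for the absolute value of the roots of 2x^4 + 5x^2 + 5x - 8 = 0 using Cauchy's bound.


Cauchy's bound: all roots r satisfy |r| <= 1 + max(|a_i/a_n|) for i = 0,...,n-1
where a_n is the leading coefficient.

Coefficients: [2, 0, 5, 5, -8]
Leading coefficient a_n = 2
Ratios |a_i/a_n|: 0, 5/2, 5/2, 4
Maximum ratio: 4
Cauchy's bound: |r| <= 1 + 4 = 5

Upper bound = 5


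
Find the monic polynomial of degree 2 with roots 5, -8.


A monic polynomial with roots 5, -8 is:
p(x) = (x - 5)(x + 8)
After multiplying by (x - 5): x - 5
After multiplying by (x + 8): x^2 + 3x - 40

x^2 + 3x - 40


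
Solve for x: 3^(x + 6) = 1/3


Express both sides with the same base.
1/3 = 3^(-1)
Since the bases match, equate exponents: x + 6 = -1
So x = -1 - (6) = -7

x = -7


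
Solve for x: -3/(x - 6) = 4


Multiply both sides by (x - 6): -3 = 4(x - 6)
Distribute: -3 = 4x - 24
4x = -3 + 24 = 21
x = 21/4

x = 21/4


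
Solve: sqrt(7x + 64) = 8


Square both sides: 7x + 64 = 8^2 = 64
7x = 64 - 64 = 0
x = 0
Check: sqrt(7*0 + 64) = sqrt(64) = 8 ✓

x = 0


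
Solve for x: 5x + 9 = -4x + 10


Starting with: 5x + 9 = -4x + 10
Move all x terms to left: (5 + 4)x = 10 - 9
Simplify: 9x = 1
Divide both sides by 9: x = 1/9

x = 1/9


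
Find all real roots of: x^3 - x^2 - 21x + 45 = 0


Let p(x) = x^3 - x^2 - 21x + 45. By the rational root theorem (leading coefficient 1), any rational root is an integer divisor of 45: try ±1, ±2, ... in turn.
Test x = 1: value = 24 ≠ 0.
Test x = -1: value = 64 ≠ 0.
Test x = 3: value = 0 ✓, so (x - 3) is a factor.
Synthetic division by (x - 3): bring down 1; 1(3) - 1 = 2; 2(3) - 21 = -15; (-15)(3) + 45 = 0 → quotient x^2 + 2x - 15, remainder 0.
Solve the quadratic x^2 + 2x - 15 = 0: discriminant = 2^2 - 4(1)(-15) = 4 + 60 = 64.
sqrt(64) = 8, so x = (-2 ± 8)/2: x = 3 or x = -5.

x = -5, x = 3 (multiplicity 2)


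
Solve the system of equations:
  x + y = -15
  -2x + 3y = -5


Using Cramer's rule:
Determinant D = (1)(3) - (-2)(1) = 3 + 2 = 5
Dx = (-15)(3) - (-5)(1) = -45 + 5 = -40
Dy = (1)(-5) - (-2)(-15) = -5 - 30 = -35
x = Dx/D = -40/5 = -8
y = Dy/D = -35/5 = -7

x = -8, y = -7


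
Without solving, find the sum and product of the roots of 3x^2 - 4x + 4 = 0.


By Vieta's formulas for ax^2 + bx + c = 0:
  Sum of roots = -b/a
  Product of roots = c/a

Here a = 3, b = -4, c = 4
Sum = -(-4)/3 = 4/3
Product = 4/3 = 4/3

Sum = 4/3, Product = 4/3


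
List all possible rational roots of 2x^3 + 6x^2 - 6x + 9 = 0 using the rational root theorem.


Rational root theorem: possible roots are ±p/q where:
  p divides the constant term (9): p ∈ {1, 3, 9}
  q divides the leading coefficient (2): q ∈ {1, 2}

All possible rational roots: -9, -9/2, -3, -3/2, -1, -1/2, 1/2, 1, 3/2, 3, 9/2, 9

-9, -9/2, -3, -3/2, -1, -1/2, 1/2, 1, 3/2, 3, 9/2, 9


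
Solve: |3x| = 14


An absolute value equation |expr| = 14 gives two cases:
Case 1: 3x = 14
  3x = 14, so x = 14/3
Case 2: 3x = -14
  3x = -14, so x = -14/3

x = -14/3, x = 14/3


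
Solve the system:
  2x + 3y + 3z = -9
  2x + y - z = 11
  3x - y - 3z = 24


Using Cramer's rule. Expand each determinant along the first row.
D  = 2*[1*(-3) - (-1)*(-1)] - 3*[2*(-3) - (-1)*3] + 3*[2*(-1) - 1*3]
  = 2*(-4) - 3*(-3) + 3*(-5) = -14
Dx = (-9)*[1*(-3) - (-1)*(-1)] - 3*[11*(-3) - (-1)*24] + 3*[11*(-1) - 1*24]
  = (-9)*(-4) - 3*(-9) + 3*(-35) = -42
Dy = 2*[11*(-3) - (-1)*24] - (-9)*[2*(-3) - (-1)*3] + 3*[2*24 - 11*3]
  = 2*(-9) - (-9)*(-3) + 3*(15) = 0
Dz = 2*[1*24 - 11*(-1)] - 3*[2*24 - 11*3] + (-9)*[2*(-1) - 1*3]
  = 2*(35) - 3*(15) + (-9)*(-5) = 70
x = Dx/D = -42/-14 = 3, y = Dy/D = 0/-14 = 0, z = Dz/D = 70/-14 = -5
Check eq1: (2)(3) + (3)(0) + (3)(-5) = -9 = -9 ✓
Check eq2: (2)(3) + (1)(0) + (-1)(-5) = 11 = 11 ✓
Check eq3: (3)(3) + (-1)(0) + (-3)(-5) = 24 = 24 ✓

x = 3, y = 0, z = -5


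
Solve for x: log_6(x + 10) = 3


Convert to exponential form: x + 10 = 6^3 = 216
x = 216 - 10 = 206
Check: log_6(206 + 10) = log_6(216) = log_6(216) = 3 ✓

x = 206


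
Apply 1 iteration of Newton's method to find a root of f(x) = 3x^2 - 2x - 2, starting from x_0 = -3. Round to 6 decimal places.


Newton's method: x_(n+1) = x_n - f(x_n)/f'(x_n)
f(x) = 3x^2 - 2x - 2
f'(x) = 6x - 2

Iteration 1:
  f(-3.000000) = 31.000000
  f'(-3.000000) = -20.000000
  x_1 = -3.000000 - (31.000000)/(-20.000000) = -1.450000

x_1 = -1.450000


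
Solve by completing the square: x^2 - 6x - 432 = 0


Start: x^2 - 6x - 432 = 0
Move constant: x^2 - 6x = 432
Half of -6 is -3, squared is 9
Add 9 to both sides: x^2 - 6x + 9 = 441
(x - 3)^2 = 441
x - 3 = ±21
x = 3 + 21 = 24 or x = 3 - 21 = -18

x = -18, x = 24


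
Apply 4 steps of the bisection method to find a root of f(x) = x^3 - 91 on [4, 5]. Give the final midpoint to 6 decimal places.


f(x) = x^3 - 91
f(4) = -27 < 0
f(5) = 34 > 0

Step 1: midpoint = (4.000000 + 5.000000)/2 = 4.500000
  f(4.500000) = 0.125000
  f(mid) > 0, so root is in [4.000000, 4.500000]

Step 2: midpoint = (4.000000 + 4.500000)/2 = 4.250000
  f(4.250000) = -14.234375
  f(mid) < 0, so root is in [4.250000, 4.500000]

Step 3: midpoint = (4.250000 + 4.500000)/2 = 4.375000
  f(4.375000) = -7.259766
  f(mid) < 0, so root is in [4.375000, 4.500000]

Step 4: midpoint = (4.375000 + 4.500000)/2 = 4.437500
  f(4.437500) = -3.619385
  f(mid) < 0, so root is in [4.437500, 4.500000]

midpoint = 4.437500


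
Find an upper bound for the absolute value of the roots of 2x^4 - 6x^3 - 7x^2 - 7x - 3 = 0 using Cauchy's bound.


Cauchy's bound: all roots r satisfy |r| <= 1 + max(|a_i/a_n|) for i = 0,...,n-1
where a_n is the leading coefficient.

Coefficients: [2, -6, -7, -7, -3]
Leading coefficient a_n = 2
Ratios |a_i/a_n|: 3, 7/2, 7/2, 3/2
Maximum ratio: 7/2
Cauchy's bound: |r| <= 1 + 7/2 = 9/2

Upper bound = 9/2


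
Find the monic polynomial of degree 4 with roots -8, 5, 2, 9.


A monic polynomial with roots -8, 5, 2, 9 is:
p(x) = (x + 8)(x - 5)(x - 2)(x - 9)
After multiplying by (x + 8): x + 8
After multiplying by (x - 5): x^2 + 3x - 40
After multiplying by (x - 2): x^3 + x^2 - 46x + 80
After multiplying by (x - 9): x^4 - 8x^3 - 55x^2 + 494x - 720

x^4 - 8x^3 - 55x^2 + 494x - 720


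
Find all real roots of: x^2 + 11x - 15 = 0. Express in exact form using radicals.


Using the quadratic formula: x = (-b ± sqrt(b^2 - 4ac)) / (2a)
Here a = 1, b = 11, c = -15
Discriminant = b^2 - 4ac = 11^2 - 4(1)(-15) = 121 + 60 = 181
Since discriminant = 181 > 0, there are two real roots.
x = (-11 ± sqrt(181)) / 2
Numerically: x ≈ 1.2268 or x ≈ -12.2268

x = (-11 + sqrt(181)) / 2 or x = (-11 - sqrt(181)) / 2


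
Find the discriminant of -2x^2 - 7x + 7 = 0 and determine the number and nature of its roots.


For ax^2 + bx + c = 0, discriminant D = b^2 - 4ac
Here a = -2, b = -7, c = 7
D = (-7)^2 - 4(-2)(7) = 49 + 56 = 105

D = 105 > 0 but not a perfect square
The equation has 2 distinct real irrational roots.

Discriminant = 105, 2 distinct real irrational roots


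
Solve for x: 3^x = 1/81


Express both sides with the same base.
1/81 = 3^(-4)
Since the bases match: x = -4

x = -4


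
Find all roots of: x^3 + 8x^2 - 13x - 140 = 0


Let p(x) = x^3 + 8x^2 - 13x - 140. By the rational root theorem (leading coefficient 1), any rational root is an integer divisor of 140: try ±1, ±2, ... in turn.
Test x = 1: value = -144 ≠ 0.
Test x = -1: value = -120 ≠ 0.
Test x = 2: value = -126 ≠ 0.
Test x = -2: value = -90 ≠ 0.
Test x = 4: value = 0 ✓, so (x - 4) is a factor.
Synthetic division by (x - 4): bring down 1; 1(4) + 8 = 12; 12(4) - 13 = 35; 35(4) - 140 = 0 → quotient x^2 + 12x + 35, remainder 0.
Solve the quadratic x^2 + 12x + 35 = 0: discriminant = 12^2 - 4(1)(35) = 144 - 140 = 4.
sqrt(4) = 2, so x = (-12 ± 2)/2: x = -5 or x = -7.
Collecting all roots found:

x = -7, x = -5, x = 4


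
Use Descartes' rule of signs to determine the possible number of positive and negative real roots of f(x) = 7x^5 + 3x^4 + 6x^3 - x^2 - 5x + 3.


Descartes' rule of signs:

For positive roots, count sign changes in f(x) = 7x^5 + 3x^4 + 6x^3 - x^2 - 5x + 3:
Signs of coefficients: +, +, +, -, -, +
Number of sign changes: 2
Possible positive real roots: 2, 0

For negative roots, examine f(-x) = -7x^5 + 3x^4 - 6x^3 - x^2 + 5x + 3:
Signs of coefficients: -, +, -, -, +, +
Number of sign changes: 3
Possible negative real roots: 3, 1

Positive roots: 2 or 0; Negative roots: 3 or 1


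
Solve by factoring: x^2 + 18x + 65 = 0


We need two numbers that multiply to 65 and add to 18.
Those numbers are 5 and 13 (since 5 * 13 = 65 and 5 + 13 = 18).
So x^2 + 18x + 65 = (x + 5)(x + 13) = 0
Setting each factor to zero: x = -5 or x = -13

x = -13, x = -5


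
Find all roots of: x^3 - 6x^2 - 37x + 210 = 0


Let p(x) = x^3 - 6x^2 - 37x + 210. By the rational root theorem (leading coefficient 1), any rational root is an integer divisor of 210: try ±1, ±2, ... in turn.
Test x = 1: value = 168 ≠ 0.
Test x = -1: value = 240 ≠ 0.
Test x = 2: value = 120 ≠ 0.
Test x = -2: value = 252 ≠ 0.
Test x = 3: value = 72 ≠ 0.
Test x = -3: value = 240 ≠ 0.
Test x = 5: value = 0 ✓, so (x - 5) is a factor.
Synthetic division by (x - 5): bring down 1; 1(5) - 6 = -1; (-1)(5) - 37 = -42; (-42)(5) + 210 = 0 → quotient x^2 - x - 42, remainder 0.
Solve the quadratic x^2 - x - 42 = 0: discriminant = (-1)^2 - 4(1)(-42) = 1 + 168 = 169.
sqrt(169) = 13, so x = (1 ± 13)/2: x = 7 or x = -6.
Collecting all roots found:

x = -6, x = 5, x = 7


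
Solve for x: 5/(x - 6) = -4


Multiply both sides by (x - 6): 5 = -4(x - 6)
Distribute: 5 = -4x + 24
-4x = 5 - 24 = -19
x = 19/4

x = 19/4


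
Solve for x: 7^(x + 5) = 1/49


Express both sides with the same base.
1/49 = 7^(-2)
Since the bases match, equate exponents: x + 5 = -2
So x = -2 - (5) = -7

x = -7


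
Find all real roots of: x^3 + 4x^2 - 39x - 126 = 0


Let p(x) = x^3 + 4x^2 - 39x - 126. By the rational root theorem (leading coefficient 1), any rational root is an integer divisor of 126: try ±1, ±2, ... in turn.
Test x = 1: value = -160 ≠ 0.
Test x = -1: value = -84 ≠ 0.
Test x = 2: value = -180 ≠ 0.
Test x = -2: value = -40 ≠ 0.
Test x = 3: value = -180 ≠ 0.
Test x = -3: value = 0 ✓, so (x + 3) is a factor.
Synthetic division by (x + 3): bring down 1; 1(-3) + 4 = 1; 1(-3) - 39 = -42; (-42)(-3) - 126 = 0 → quotient x^2 + x - 42, remainder 0.
Solve the quadratic x^2 + x - 42 = 0: discriminant = 1^2 - 4(1)(-42) = 1 + 168 = 169.
sqrt(169) = 13, so x = (-1 ± 13)/2: x = 6 or x = -7.

x = -7, x = -3, x = 6


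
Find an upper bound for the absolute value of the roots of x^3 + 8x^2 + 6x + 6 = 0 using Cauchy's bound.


Cauchy's bound: all roots r satisfy |r| <= 1 + max(|a_i/a_n|) for i = 0,...,n-1
where a_n is the leading coefficient.

Coefficients: [1, 8, 6, 6]
Leading coefficient a_n = 1
Ratios |a_i/a_n|: 8, 6, 6
Maximum ratio: 8
Cauchy's bound: |r| <= 1 + 8 = 9

Upper bound = 9


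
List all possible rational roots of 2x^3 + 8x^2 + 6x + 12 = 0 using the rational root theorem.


Rational root theorem: possible roots are ±p/q where:
  p divides the constant term (12): p ∈ {1, 2, 3, 4, 6, 12}
  q divides the leading coefficient (2): q ∈ {1, 2}

All possible rational roots: -12, -6, -4, -3, -2, -3/2, -1, -1/2, 1/2, 1, 3/2, 2, 3, 4, 6, 12

-12, -6, -4, -3, -2, -3/2, -1, -1/2, 1/2, 1, 3/2, 2, 3, 4, 6, 12


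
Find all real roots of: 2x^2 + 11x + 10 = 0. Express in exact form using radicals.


Using the quadratic formula: x = (-b ± sqrt(b^2 - 4ac)) / (2a)
Here a = 2, b = 11, c = 10
Discriminant = b^2 - 4ac = 11^2 - 4(2)(10) = 121 - 80 = 41
Since discriminant = 41 > 0, there are two real roots.
x = (-11 ± sqrt(41)) / 4
Numerically: x ≈ -1.1492 or x ≈ -4.3508

x = (-11 + sqrt(41)) / 4 or x = (-11 - sqrt(41)) / 4


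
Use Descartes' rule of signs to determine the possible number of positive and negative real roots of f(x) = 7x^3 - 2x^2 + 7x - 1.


Descartes' rule of signs:

For positive roots, count sign changes in f(x) = 7x^3 - 2x^2 + 7x - 1:
Signs of coefficients: +, -, +, -
Number of sign changes: 3
Possible positive real roots: 3, 1

For negative roots, examine f(-x) = -7x^3 - 2x^2 - 7x - 1:
Signs of coefficients: -, -, -, -
Number of sign changes: 0
Possible negative real roots: 0

Positive roots: 3 or 1; Negative roots: 0


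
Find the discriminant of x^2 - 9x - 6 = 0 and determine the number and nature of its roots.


For ax^2 + bx + c = 0, discriminant D = b^2 - 4ac
Here a = 1, b = -9, c = -6
D = (-9)^2 - 4(1)(-6) = 81 + 24 = 105

D = 105 > 0 but not a perfect square
The equation has 2 distinct real irrational roots.

Discriminant = 105, 2 distinct real irrational roots


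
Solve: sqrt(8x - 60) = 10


Square both sides: 8x - 60 = 10^2 = 100
8x = 100 + 60 = 160
x = 20
Check: sqrt(8*20 - 60) = sqrt(100) = 10 ✓

x = 20


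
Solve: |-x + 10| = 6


An absolute value equation |expr| = 6 gives two cases:
Case 1: -x + 10 = 6
  -x = -4, so x = 4
Case 2: -x + 10 = -6
  -x = -16, so x = 16

x = 4, x = 16


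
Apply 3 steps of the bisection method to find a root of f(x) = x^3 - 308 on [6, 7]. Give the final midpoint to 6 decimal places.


f(x) = x^3 - 308
f(6) = -92 < 0
f(7) = 35 > 0

Step 1: midpoint = (6.000000 + 7.000000)/2 = 6.500000
  f(6.500000) = -33.375000
  f(mid) < 0, so root is in [6.500000, 7.000000]

Step 2: midpoint = (6.500000 + 7.000000)/2 = 6.750000
  f(6.750000) = -0.453125
  f(mid) < 0, so root is in [6.750000, 7.000000]

Step 3: midpoint = (6.750000 + 7.000000)/2 = 6.875000
  f(6.875000) = 16.951172
  f(mid) > 0, so root is in [6.750000, 6.875000]

midpoint = 6.875000


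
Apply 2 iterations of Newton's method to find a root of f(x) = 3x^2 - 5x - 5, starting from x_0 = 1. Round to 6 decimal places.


Newton's method: x_(n+1) = x_n - f(x_n)/f'(x_n)
f(x) = 3x^2 - 5x - 5
f'(x) = 6x - 5

Iteration 1:
  f(1.000000) = -7.000000
  f'(1.000000) = 1.000000
  x_1 = 1.000000 - (-7.000000)/(1.000000) = 8.000000

Iteration 2:
  f(8.000000) = 147.000000
  f'(8.000000) = 43.000000
  x_2 = 8.000000 - (147.000000)/(43.000000) = 4.581395

x_2 = 4.581395


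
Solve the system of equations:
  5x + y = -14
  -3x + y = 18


Using Cramer's rule:
Determinant D = (5)(1) - (-3)(1) = 5 + 3 = 8
Dx = (-14)(1) - (18)(1) = -14 - 18 = -32
Dy = (5)(18) - (-3)(-14) = 90 - 42 = 48
x = Dx/D = -32/8 = -4
y = Dy/D = 48/8 = 6

x = -4, y = 6


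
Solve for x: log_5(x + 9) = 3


Convert to exponential form: x + 9 = 5^3 = 125
x = 125 - 9 = 116
Check: log_5(116 + 9) = log_5(125) = log_5(125) = 3 ✓

x = 116


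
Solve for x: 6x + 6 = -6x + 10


Starting with: 6x + 6 = -6x + 10
Move all x terms to left: (6 + 6)x = 10 - 6
Simplify: 12x = 4
Divide both sides by 12: x = 1/3

x = 1/3


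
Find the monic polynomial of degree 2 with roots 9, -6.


A monic polynomial with roots 9, -6 is:
p(x) = (x - 9)(x + 6)
After multiplying by (x - 9): x - 9
After multiplying by (x + 6): x^2 - 3x - 54

x^2 - 3x - 54


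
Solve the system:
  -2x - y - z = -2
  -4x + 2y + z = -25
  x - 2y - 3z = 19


Using Cramer's rule. Expand each determinant along the first row.
D  = (-2)*[2*(-3) - 1*(-2)] - (-1)*[(-4)*(-3) - 1*1] + (-1)*[(-4)*(-2) - 2*1]
  = (-2)*(-4) - (-1)*(11) + (-1)*(6) = 13
Dx = (-2)*[2*(-3) - 1*(-2)] - (-1)*[(-25)*(-3) - 1*19] + (-1)*[(-25)*(-2) - 2*19]
  = (-2)*(-4) - (-1)*(56) + (-1)*(12) = 52
Dy = (-2)*[(-25)*(-3) - 1*19] - (-2)*[(-4)*(-3) - 1*1] + (-1)*[(-4)*19 - (-25)*1]
  = (-2)*(56) - (-2)*(11) + (-1)*(-51) = -39
Dz = (-2)*[2*19 - (-25)*(-2)] - (-1)*[(-4)*19 - (-25)*1] + (-2)*[(-4)*(-2) - 2*1]
  = (-2)*(-12) - (-1)*(-51) + (-2)*(6) = -39
x = Dx/D = 52/13 = 4, y = Dy/D = -39/13 = -3, z = Dz/D = -39/13 = -3
Check eq1: (-2)(4) + (-1)(-3) + (-1)(-3) = -2 = -2 ✓
Check eq2: (-4)(4) + (2)(-3) + (1)(-3) = -25 = -25 ✓
Check eq3: (1)(4) + (-2)(-3) + (-3)(-3) = 19 = 19 ✓

x = 4, y = -3, z = -3


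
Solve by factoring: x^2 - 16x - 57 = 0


We need two numbers that multiply to -57 and add to -16.
Those numbers are 3 and -19 (since 3 * (-19) = -57 and 3 + (-19) = -16).
So x^2 - 16x - 57 = (x + 3)(x - 19) = 0
Setting each factor to zero: x = -3 or x = 19

x = -3, x = 19


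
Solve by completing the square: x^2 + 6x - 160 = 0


Start: x^2 + 6x - 160 = 0
Move constant: x^2 + 6x = 160
Half of 6 is 3, squared is 9
Add 9 to both sides: x^2 + 6x + 9 = 169
(x + 3)^2 = 169
x + 3 = ±13
x = -3 + 13 = 10 or x = -3 - 13 = -16

x = -16, x = 10


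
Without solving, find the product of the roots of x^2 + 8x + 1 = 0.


By Vieta's formulas for ax^2 + bx + c = 0:
  Sum of roots = -b/a
  Product of roots = c/a

Here a = 1, b = 8, c = 1
Sum = -(8)/1 = -8
Product = 1/1 = 1

Product = 1


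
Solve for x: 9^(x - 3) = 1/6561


Express both sides with the same base.
1/6561 = 9^(-4)
Since the bases match, equate exponents: x - 3 = -4
So x = -4 - (-3) = -1

x = -1


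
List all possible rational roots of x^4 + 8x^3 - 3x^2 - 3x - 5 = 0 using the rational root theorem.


Rational root theorem: possible roots are ±p/q where:
  p divides the constant term (-5): p ∈ {1, 5}
  q divides the leading coefficient (1): q ∈ {1}

All possible rational roots: -5, -1, 1, 5

-5, -1, 1, 5


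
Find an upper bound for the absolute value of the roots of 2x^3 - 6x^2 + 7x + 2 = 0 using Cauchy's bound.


Cauchy's bound: all roots r satisfy |r| <= 1 + max(|a_i/a_n|) for i = 0,...,n-1
where a_n is the leading coefficient.

Coefficients: [2, -6, 7, 2]
Leading coefficient a_n = 2
Ratios |a_i/a_n|: 3, 7/2, 1
Maximum ratio: 7/2
Cauchy's bound: |r| <= 1 + 7/2 = 9/2

Upper bound = 9/2


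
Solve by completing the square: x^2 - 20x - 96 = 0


Start: x^2 - 20x - 96 = 0
Move constant: x^2 - 20x = 96
Half of -20 is -10, squared is 100
Add 100 to both sides: x^2 - 20x + 100 = 196
(x - 10)^2 = 196
x - 10 = ±14
x = 10 + 14 = 24 or x = 10 - 14 = -4

x = -4, x = 24


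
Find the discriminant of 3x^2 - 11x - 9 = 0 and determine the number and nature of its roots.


For ax^2 + bx + c = 0, discriminant D = b^2 - 4ac
Here a = 3, b = -11, c = -9
D = (-11)^2 - 4(3)(-9) = 121 + 108 = 229

D = 229 > 0 but not a perfect square
The equation has 2 distinct real irrational roots.

Discriminant = 229, 2 distinct real irrational roots


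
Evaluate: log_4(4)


We need the exponent such that 4^? = 4
4^1 = 4
Therefore log_4(4) = 1

1


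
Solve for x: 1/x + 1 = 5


Subtract 1 from both sides: 1/x = 4
Multiply both sides by x: 1 = 4 * x
Divide by 4: x = 1/4

x = 1/4


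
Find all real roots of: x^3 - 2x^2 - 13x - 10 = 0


Let p(x) = x^3 - 2x^2 - 13x - 10. By the rational root theorem (leading coefficient 1), any rational root is an integer divisor of 10: try ±1, ±2, ... in turn.
Test x = 1: value = -24 ≠ 0.
Test x = -1: value = 0 ✓, so (x + 1) is a factor.
Synthetic division by (x + 1): bring down 1; 1(-1) - 2 = -3; (-3)(-1) - 13 = -10; (-10)(-1) - 10 = 0 → quotient x^2 - 3x - 10, remainder 0.
Solve the quadratic x^2 - 3x - 10 = 0: discriminant = (-3)^2 - 4(1)(-10) = 9 + 40 = 49.
sqrt(49) = 7, so x = (3 ± 7)/2: x = 5 or x = -2.

x = -2, x = -1, x = 5


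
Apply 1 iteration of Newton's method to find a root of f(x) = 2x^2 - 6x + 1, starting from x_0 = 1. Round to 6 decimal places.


Newton's method: x_(n+1) = x_n - f(x_n)/f'(x_n)
f(x) = 2x^2 - 6x + 1
f'(x) = 4x - 6

Iteration 1:
  f(1.000000) = -3.000000
  f'(1.000000) = -2.000000
  x_1 = 1.000000 - (-3.000000)/(-2.000000) = -0.500000

x_1 = -0.500000


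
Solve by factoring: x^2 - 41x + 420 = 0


We need two numbers that multiply to 420 and add to -41.
Those numbers are -21 and -20 (since (-21) * (-20) = 420 and (-21) + (-20) = -41).
So x^2 - 41x + 420 = (x - 21)(x - 20) = 0
Setting each factor to zero: x = 21 or x = 20

x = 20, x = 21


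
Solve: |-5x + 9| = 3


An absolute value equation |expr| = 3 gives two cases:
Case 1: -5x + 9 = 3
  -5x = -6, so x = 6/5
Case 2: -5x + 9 = -3
  -5x = -12, so x = 12/5

x = 6/5, x = 12/5


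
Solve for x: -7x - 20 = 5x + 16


Starting with: -7x - 20 = 5x + 16
Move all x terms to left: (-7 - 5)x = 16 + 20
Simplify: -12x = 36
Divide both sides by -12: x = -3

x = -3


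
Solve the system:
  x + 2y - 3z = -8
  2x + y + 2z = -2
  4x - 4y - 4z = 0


Using Cramer's rule. Expand each determinant along the first row.
D  = 1*[1*(-4) - 2*(-4)] - 2*[2*(-4) - 2*4] + (-3)*[2*(-4) - 1*4]
  = 1*(4) - 2*(-16) + (-3)*(-12) = 72
Dx = (-8)*[1*(-4) - 2*(-4)] - 2*[(-2)*(-4) - 2*0] + (-3)*[(-2)*(-4) - 1*0]
  = (-8)*(4) - 2*(8) + (-3)*(8) = -72
Dy = 1*[(-2)*(-4) - 2*0] - (-8)*[2*(-4) - 2*4] + (-3)*[2*0 - (-2)*4]
  = 1*(8) - (-8)*(-16) + (-3)*(8) = -144
Dz = 1*[1*0 - (-2)*(-4)] - 2*[2*0 - (-2)*4] + (-8)*[2*(-4) - 1*4]
  = 1*(-8) - 2*(8) + (-8)*(-12) = 72
x = Dx/D = -72/72 = -1, y = Dy/D = -144/72 = -2, z = Dz/D = 72/72 = 1
Check eq1: (1)(-1) + (2)(-2) + (-3)(1) = -8 = -8 ✓
Check eq2: (2)(-1) + (1)(-2) + (2)(1) = -2 = -2 ✓
Check eq3: (4)(-1) + (-4)(-2) + (-4)(1) = 0 = 0 ✓

x = -1, y = -2, z = 1


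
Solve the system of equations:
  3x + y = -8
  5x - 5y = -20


Using Cramer's rule:
Determinant D = (3)(-5) - (5)(1) = -15 - 5 = -20
Dx = (-8)(-5) - (-20)(1) = 40 + 20 = 60
Dy = (3)(-20) - (5)(-8) = -60 + 40 = -20
x = Dx/D = 60/-20 = -3
y = Dy/D = -20/-20 = 1

x = -3, y = 1


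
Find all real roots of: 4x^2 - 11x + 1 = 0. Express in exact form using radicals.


Using the quadratic formula: x = (-b ± sqrt(b^2 - 4ac)) / (2a)
Here a = 4, b = -11, c = 1
Discriminant = b^2 - 4ac = (-11)^2 - 4(4)(1) = 121 - 16 = 105
Since discriminant = 105 > 0, there are two real roots.
x = (11 ± sqrt(105)) / 8
Numerically: x ≈ 2.6559 or x ≈ 0.0941

x = (11 + sqrt(105)) / 8 or x = (11 - sqrt(105)) / 8
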